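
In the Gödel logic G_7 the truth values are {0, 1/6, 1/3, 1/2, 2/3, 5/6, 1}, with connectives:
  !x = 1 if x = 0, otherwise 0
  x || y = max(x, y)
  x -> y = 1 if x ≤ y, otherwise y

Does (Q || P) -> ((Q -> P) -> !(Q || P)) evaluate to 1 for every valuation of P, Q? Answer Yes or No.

Counterexample: take P = 1/6, Q = 0.
Q || P = 0 || 1/6 = 1/6
Q -> P = 0 -> 1/6 = 1
Q || P = 0 || 1/6 = 1/6
!(Q || P) = !1/6 = 0
(Q -> P) -> !(Q || P) = 1 -> 0 = 0
(Q || P) -> ((Q -> P) -> !(Q || P)) = 1/6 -> 0 = 0
This gives 0 ≠ 1.

No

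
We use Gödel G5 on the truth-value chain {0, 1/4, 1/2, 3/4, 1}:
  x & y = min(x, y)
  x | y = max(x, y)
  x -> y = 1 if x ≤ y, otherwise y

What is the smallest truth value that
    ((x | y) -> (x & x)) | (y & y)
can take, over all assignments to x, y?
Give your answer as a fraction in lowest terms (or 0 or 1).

1/4

Take x = 0, y = 1/4:
x | y = 0 | 1/4 = 1/4
x & x = 0 & 0 = 0
(x | y) -> (x & x) = 1/4 -> 0 = 0
y & y = 1/4 & 1/4 = 1/4
((x | y) -> (x & x)) | (y & y) = 0 | 1/4 = 1/4
No assignment yields a value below 1/4, so this is the minimum.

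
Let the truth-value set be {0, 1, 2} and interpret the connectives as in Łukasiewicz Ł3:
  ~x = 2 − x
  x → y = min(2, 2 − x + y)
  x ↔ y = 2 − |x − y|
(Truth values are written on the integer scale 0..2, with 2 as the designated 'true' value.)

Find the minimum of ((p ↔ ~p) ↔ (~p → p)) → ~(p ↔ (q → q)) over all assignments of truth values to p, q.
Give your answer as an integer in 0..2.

Take p = 1, q = 0:
~p = ~1 = 1
p ↔ ~p = 1 ↔ 1 = 2
~p = ~1 = 1
~p → p = 1 → 1 = 2
(p ↔ ~p) ↔ (~p → p) = 2 ↔ 2 = 2
q → q = 0 → 0 = 2
p ↔ (q → q) = 1 ↔ 2 = 1
~(p ↔ (q → q)) = ~1 = 1
((p ↔ ~p) ↔ (~p → p)) → ~(p ↔ (q → q)) = 2 → 1 = 1
No assignment yields a value below 1, so this is the minimum.

1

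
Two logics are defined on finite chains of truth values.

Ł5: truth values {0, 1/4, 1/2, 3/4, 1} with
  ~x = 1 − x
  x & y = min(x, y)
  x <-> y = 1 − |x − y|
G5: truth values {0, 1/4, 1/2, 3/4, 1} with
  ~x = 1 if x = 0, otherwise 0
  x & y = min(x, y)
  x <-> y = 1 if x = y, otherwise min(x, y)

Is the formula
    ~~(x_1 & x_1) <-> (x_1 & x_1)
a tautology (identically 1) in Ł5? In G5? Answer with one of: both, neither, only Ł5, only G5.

In Ł5: every assignment gives 1 — tautology.
In G5: at x_1 = 1/4 the value is 1/4 — not a tautology.

only Ł5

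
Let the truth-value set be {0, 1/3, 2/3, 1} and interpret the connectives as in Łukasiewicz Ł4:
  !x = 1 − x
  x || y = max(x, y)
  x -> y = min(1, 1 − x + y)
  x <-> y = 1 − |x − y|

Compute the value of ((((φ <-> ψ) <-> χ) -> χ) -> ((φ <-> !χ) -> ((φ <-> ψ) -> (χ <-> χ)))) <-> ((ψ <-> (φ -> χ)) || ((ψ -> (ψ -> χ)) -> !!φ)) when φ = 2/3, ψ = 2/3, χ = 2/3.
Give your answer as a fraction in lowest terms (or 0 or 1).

φ <-> ψ = 2/3 <-> 2/3 = 1
(φ <-> ψ) <-> χ = 1 <-> 2/3 = 2/3
((φ <-> ψ) <-> χ) -> χ = 2/3 -> 2/3 = 1
!χ = !2/3 = 1/3
φ <-> !χ = 2/3 <-> 1/3 = 2/3
φ <-> ψ = 2/3 <-> 2/3 = 1
χ <-> χ = 2/3 <-> 2/3 = 1
(φ <-> ψ) -> (χ <-> χ) = 1 -> 1 = 1
(φ <-> !χ) -> ((φ <-> ψ) -> (χ <-> χ)) = 2/3 -> 1 = 1
(((φ <-> ψ) <-> χ) -> χ) -> ((φ <-> !χ) -> ((φ <-> ψ) -> (χ <-> χ))) = 1 -> 1 = 1
φ -> χ = 2/3 -> 2/3 = 1
ψ <-> (φ -> χ) = 2/3 <-> 1 = 2/3
ψ -> χ = 2/3 -> 2/3 = 1
ψ -> (ψ -> χ) = 2/3 -> 1 = 1
!φ = !2/3 = 1/3
!!φ = !1/3 = 2/3
(ψ -> (ψ -> χ)) -> !!φ = 1 -> 2/3 = 2/3
(ψ <-> (φ -> χ)) || ((ψ -> (ψ -> χ)) -> !!φ) = 2/3 || 2/3 = 2/3
((((φ <-> ψ) <-> χ) -> χ) -> ((φ <-> !χ) -> ((φ <-> ψ) -> (χ <-> χ)))) <-> ((ψ <-> (φ -> χ)) || ((ψ -> (ψ -> χ)) -> !!φ)) = 1 <-> 2/3 = 2/3

2/3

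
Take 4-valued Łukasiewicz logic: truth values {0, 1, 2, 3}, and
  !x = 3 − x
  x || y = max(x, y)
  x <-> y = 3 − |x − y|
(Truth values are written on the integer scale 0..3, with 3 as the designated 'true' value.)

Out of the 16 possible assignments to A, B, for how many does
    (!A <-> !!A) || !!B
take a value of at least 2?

12

A = 0, B = 0 ↦ 0  <
A = 0, B = 1 ↦ 1  <
A = 0, B = 2 ↦ 2  ≥
A = 0, B = 3 ↦ 3  ≥
A = 1, B = 0 ↦ 2  ≥
A = 1, B = 1 ↦ 2  ≥
A = 1, B = 2 ↦ 2  ≥
A = 1, B = 3 ↦ 3  ≥
A = 2, B = 0 ↦ 2  ≥
A = 2, B = 1 ↦ 2  ≥
A = 2, B = 2 ↦ 2  ≥
A = 2, B = 3 ↦ 3  ≥
A = 3, B = 0 ↦ 0  <
A = 3, B = 1 ↦ 1  <
A = 3, B = 2 ↦ 2  ≥
A = 3, B = 3 ↦ 3  ≥
So 12 of the 16 assignments meet the threshold.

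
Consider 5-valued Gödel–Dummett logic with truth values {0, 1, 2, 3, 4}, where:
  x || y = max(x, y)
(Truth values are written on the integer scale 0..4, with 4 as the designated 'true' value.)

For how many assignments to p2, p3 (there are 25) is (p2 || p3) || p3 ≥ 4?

9

value 4: 9 assignments (counts)
value 3: 7 assignments
value 2: 5 assignments
value 1: 3 assignments
value 0: 1 assignment
So 9 of the 25 assignments meet the threshold.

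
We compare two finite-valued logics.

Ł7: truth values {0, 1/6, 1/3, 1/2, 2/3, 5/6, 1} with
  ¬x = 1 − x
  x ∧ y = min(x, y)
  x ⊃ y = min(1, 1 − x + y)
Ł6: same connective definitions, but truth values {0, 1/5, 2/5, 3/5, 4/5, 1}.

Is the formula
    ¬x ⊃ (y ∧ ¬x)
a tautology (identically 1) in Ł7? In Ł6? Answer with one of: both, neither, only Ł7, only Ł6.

neither

In Ł7: at x = 0, y = 0 the value is 0 — not a tautology.
In Ł6: at x = 0, y = 0 the value is 0 — not a tautology.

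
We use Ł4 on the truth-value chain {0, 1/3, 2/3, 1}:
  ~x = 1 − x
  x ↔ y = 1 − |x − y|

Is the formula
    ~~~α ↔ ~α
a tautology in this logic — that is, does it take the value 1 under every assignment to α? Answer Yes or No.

α = 0 ↦ 1
α = 1/3 ↦ 1
α = 2/3 ↦ 1
α = 1 ↦ 1
Every assignment gives a value ≥ 1.

Yes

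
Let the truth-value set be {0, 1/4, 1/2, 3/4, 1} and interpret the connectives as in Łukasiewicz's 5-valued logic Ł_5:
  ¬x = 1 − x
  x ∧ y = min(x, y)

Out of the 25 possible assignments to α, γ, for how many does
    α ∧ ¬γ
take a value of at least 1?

1

value 1: 1 assignment (counts)
value 3/4: 3 assignments
value 1/2: 5 assignments
value 1/4: 7 assignments
value 0: 9 assignments
So 1 of the 25 assignments meets the threshold.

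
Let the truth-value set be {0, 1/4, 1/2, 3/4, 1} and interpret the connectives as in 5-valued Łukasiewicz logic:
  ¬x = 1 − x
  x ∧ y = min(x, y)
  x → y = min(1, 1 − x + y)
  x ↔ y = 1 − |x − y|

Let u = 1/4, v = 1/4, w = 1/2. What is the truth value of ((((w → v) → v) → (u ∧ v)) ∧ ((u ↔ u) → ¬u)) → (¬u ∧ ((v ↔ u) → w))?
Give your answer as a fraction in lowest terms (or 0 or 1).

3/4

w → v = 1/2 → 1/4 = 3/4
(w → v) → v = 3/4 → 1/4 = 1/2
u ∧ v = 1/4 ∧ 1/4 = 1/4
((w → v) → v) → (u ∧ v) = 1/2 → 1/4 = 3/4
u ↔ u = 1/4 ↔ 1/4 = 1
¬u = ¬1/4 = 3/4
(u ↔ u) → ¬u = 1 → 3/4 = 3/4
(((w → v) → v) → (u ∧ v)) ∧ ((u ↔ u) → ¬u) = 3/4 ∧ 3/4 = 3/4
¬u = ¬1/4 = 3/4
v ↔ u = 1/4 ↔ 1/4 = 1
(v ↔ u) → w = 1 → 1/2 = 1/2
¬u ∧ ((v ↔ u) → w) = 3/4 ∧ 1/2 = 1/2
((((w → v) → v) → (u ∧ v)) ∧ ((u ↔ u) → ¬u)) → (¬u ∧ ((v ↔ u) → w)) = 3/4 → 1/2 = 3/4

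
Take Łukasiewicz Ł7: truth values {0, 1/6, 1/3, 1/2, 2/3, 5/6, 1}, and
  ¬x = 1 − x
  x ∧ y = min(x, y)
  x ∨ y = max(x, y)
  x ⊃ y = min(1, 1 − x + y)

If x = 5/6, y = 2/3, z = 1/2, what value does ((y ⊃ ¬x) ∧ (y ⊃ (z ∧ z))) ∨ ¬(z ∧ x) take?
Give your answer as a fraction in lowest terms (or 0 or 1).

1/2

¬x = ¬5/6 = 1/6
y ⊃ ¬x = 2/3 ⊃ 1/6 = 1/2
z ∧ z = 1/2 ∧ 1/2 = 1/2
y ⊃ (z ∧ z) = 2/3 ⊃ 1/2 = 5/6
(y ⊃ ¬x) ∧ (y ⊃ (z ∧ z)) = 1/2 ∧ 5/6 = 1/2
z ∧ x = 1/2 ∧ 5/6 = 1/2
¬(z ∧ x) = ¬1/2 = 1/2
((y ⊃ ¬x) ∧ (y ⊃ (z ∧ z))) ∨ ¬(z ∧ x) = 1/2 ∨ 1/2 = 1/2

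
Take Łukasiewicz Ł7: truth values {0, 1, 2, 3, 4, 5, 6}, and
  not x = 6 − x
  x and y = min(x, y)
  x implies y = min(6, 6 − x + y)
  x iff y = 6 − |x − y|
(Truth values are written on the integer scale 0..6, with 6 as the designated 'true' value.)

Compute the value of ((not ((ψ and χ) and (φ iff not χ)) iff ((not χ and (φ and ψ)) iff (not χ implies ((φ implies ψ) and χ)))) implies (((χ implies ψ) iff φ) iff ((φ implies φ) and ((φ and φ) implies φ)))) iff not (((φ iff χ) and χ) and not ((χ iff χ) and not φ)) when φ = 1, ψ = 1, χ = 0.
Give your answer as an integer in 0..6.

2

ψ and χ = 1 and 0 = 0
not χ = not 0 = 6
φ iff not χ = 1 iff 6 = 1
(ψ and χ) and (φ iff not χ) = 0 and 1 = 0
not ((ψ and χ) and (φ iff not χ)) = not 0 = 6
not χ = not 0 = 6
φ and ψ = 1 and 1 = 1
not χ and (φ and ψ) = 6 and 1 = 1
not χ = not 0 = 6
φ implies ψ = 1 implies 1 = 6
(φ implies ψ) and χ = 6 and 0 = 0
not χ implies ((φ implies ψ) and χ) = 6 implies 0 = 0
(not χ and (φ and ψ)) iff (not χ implies ((φ implies ψ) and χ)) = 1 iff 0 = 5
not ((ψ and χ) and (φ iff not χ)) iff ((not χ and (φ and ψ)) iff (not χ implies ((φ implies ψ) and χ))) = 6 iff 5 = 5
χ implies ψ = 0 implies 1 = 6
(χ implies ψ) iff φ = 6 iff 1 = 1
φ implies φ = 1 implies 1 = 6
φ and φ = 1 and 1 = 1
(φ and φ) implies φ = 1 implies 1 = 6
(φ implies φ) and ((φ and φ) implies φ) = 6 and 6 = 6
((χ implies ψ) iff φ) iff ((φ implies φ) and ((φ and φ) implies φ)) = 1 iff 6 = 1
(not ((ψ and χ) and (φ iff not χ)) iff ((not χ and (φ and ψ)) iff (not χ implies ((φ implies ψ) and χ)))) implies (((χ implies ψ) iff φ) iff ((φ implies φ) and ((φ and φ) implies φ))) = 5 implies 1 = 2
φ iff χ = 1 iff 0 = 5
(φ iff χ) and χ = 5 and 0 = 0
χ iff χ = 0 iff 0 = 6
not φ = not 1 = 5
(χ iff χ) and not φ = 6 and 5 = 5
not ((χ iff χ) and not φ) = not 5 = 1
((φ iff χ) and χ) and not ((χ iff χ) and not φ) = 0 and 1 = 0
not (((φ iff χ) and χ) and not ((χ iff χ) and not φ)) = not 0 = 6
((not ((ψ and χ) and (φ iff not χ)) iff ((not χ and (φ and ψ)) iff (not χ implies ((φ implies ψ) and χ)))) implies (((χ implies ψ) iff φ) iff ((φ implies φ) and ((φ and φ) implies φ)))) iff not (((φ iff χ) and χ) and not ((χ iff χ) and not φ)) = 2 iff 6 = 2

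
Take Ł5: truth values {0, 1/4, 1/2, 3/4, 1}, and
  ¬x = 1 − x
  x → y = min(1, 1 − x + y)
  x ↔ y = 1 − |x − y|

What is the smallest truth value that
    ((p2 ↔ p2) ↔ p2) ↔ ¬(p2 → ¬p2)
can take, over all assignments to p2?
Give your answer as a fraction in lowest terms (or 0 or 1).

1/2

Take p2 = 1/2:
p2 ↔ p2 = 1/2 ↔ 1/2 = 1
(p2 ↔ p2) ↔ p2 = 1 ↔ 1/2 = 1/2
¬p2 = ¬1/2 = 1/2
p2 → ¬p2 = 1/2 → 1/2 = 1
¬(p2 → ¬p2) = ¬1 = 0
((p2 ↔ p2) ↔ p2) ↔ ¬(p2 → ¬p2) = 1/2 ↔ 0 = 1/2
No assignment yields a value below 1/2, so this is the minimum.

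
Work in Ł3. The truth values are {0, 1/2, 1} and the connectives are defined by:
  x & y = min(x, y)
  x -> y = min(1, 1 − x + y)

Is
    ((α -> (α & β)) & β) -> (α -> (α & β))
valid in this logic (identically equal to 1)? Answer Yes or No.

Yes

α = 0, β = 0 ↦ 1
α = 0, β = 1/2 ↦ 1
α = 0, β = 1 ↦ 1
α = 1/2, β = 0 ↦ 1
α = 1/2, β = 1/2 ↦ 1
α = 1/2, β = 1 ↦ 1
α = 1, β = 0 ↦ 1
α = 1, β = 1/2 ↦ 1
α = 1, β = 1 ↦ 1
Every assignment gives a value ≥ 1.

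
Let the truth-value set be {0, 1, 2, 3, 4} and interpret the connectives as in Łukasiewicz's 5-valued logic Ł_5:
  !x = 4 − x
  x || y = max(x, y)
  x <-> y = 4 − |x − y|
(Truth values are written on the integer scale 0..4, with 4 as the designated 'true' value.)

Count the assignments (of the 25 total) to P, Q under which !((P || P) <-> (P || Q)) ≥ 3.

value 4: 1 assignment (counts)
value 3: 2 assignments (counts)
value 2: 3 assignments
value 1: 4 assignments
value 0: 15 assignments
So 3 of the 25 assignments meet the threshold.

3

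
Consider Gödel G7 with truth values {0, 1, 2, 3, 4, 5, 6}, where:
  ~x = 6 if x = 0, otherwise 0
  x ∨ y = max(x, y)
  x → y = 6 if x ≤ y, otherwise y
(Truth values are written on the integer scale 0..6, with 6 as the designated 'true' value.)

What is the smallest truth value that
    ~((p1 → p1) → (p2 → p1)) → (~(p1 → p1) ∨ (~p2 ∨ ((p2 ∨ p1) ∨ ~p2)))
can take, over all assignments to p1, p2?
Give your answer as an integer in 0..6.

1

Take p1 = 0, p2 = 1:
p1 → p1 = 0 → 0 = 6
p2 → p1 = 1 → 0 = 0
(p1 → p1) → (p2 → p1) = 6 → 0 = 0
~((p1 → p1) → (p2 → p1)) = ~0 = 6
p1 → p1 = 0 → 0 = 6
~(p1 → p1) = ~6 = 0
~p2 = ~1 = 0
p2 ∨ p1 = 1 ∨ 0 = 1
~p2 = ~1 = 0
(p2 ∨ p1) ∨ ~p2 = 1 ∨ 0 = 1
~p2 ∨ ((p2 ∨ p1) ∨ ~p2) = 0 ∨ 1 = 1
~(p1 → p1) ∨ (~p2 ∨ ((p2 ∨ p1) ∨ ~p2)) = 0 ∨ 1 = 1
~((p1 → p1) → (p2 → p1)) → (~(p1 → p1) ∨ (~p2 ∨ ((p2 ∨ p1) ∨ ~p2))) = 6 → 1 = 1
No assignment yields a value below 1, so this is the minimum.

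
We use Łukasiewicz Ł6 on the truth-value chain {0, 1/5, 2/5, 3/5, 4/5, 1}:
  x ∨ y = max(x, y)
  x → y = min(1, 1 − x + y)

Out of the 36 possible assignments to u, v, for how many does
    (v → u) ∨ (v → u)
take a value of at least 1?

21

value 1: 21 assignments (counts)
value 4/5: 5 assignments
value 3/5: 4 assignments
value 2/5: 3 assignments
value 1/5: 2 assignments
value 0: 1 assignment
So 21 of the 36 assignments meet the threshold.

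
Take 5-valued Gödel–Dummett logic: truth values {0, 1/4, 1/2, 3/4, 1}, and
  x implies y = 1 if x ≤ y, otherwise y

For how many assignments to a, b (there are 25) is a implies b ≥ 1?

value 1: 15 assignments (counts)
value 3/4: 1 assignment
value 1/2: 2 assignments
value 1/4: 3 assignments
value 0: 4 assignments
So 15 of the 25 assignments meet the threshold.

15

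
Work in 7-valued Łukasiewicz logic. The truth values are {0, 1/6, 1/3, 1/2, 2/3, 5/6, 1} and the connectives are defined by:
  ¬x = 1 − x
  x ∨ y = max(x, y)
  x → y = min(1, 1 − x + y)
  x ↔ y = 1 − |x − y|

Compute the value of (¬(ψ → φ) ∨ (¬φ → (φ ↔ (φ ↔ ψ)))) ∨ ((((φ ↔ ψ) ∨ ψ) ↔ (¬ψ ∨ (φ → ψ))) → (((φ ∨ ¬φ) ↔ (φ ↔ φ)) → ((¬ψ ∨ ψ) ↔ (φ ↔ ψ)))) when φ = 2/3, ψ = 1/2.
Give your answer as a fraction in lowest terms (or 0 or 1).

ψ → φ = 1/2 → 2/3 = 1
¬(ψ → φ) = ¬1 = 0
¬φ = ¬2/3 = 1/3
φ ↔ ψ = 2/3 ↔ 1/2 = 5/6
φ ↔ (φ ↔ ψ) = 2/3 ↔ 5/6 = 5/6
¬φ → (φ ↔ (φ ↔ ψ)) = 1/3 → 5/6 = 1
¬(ψ → φ) ∨ (¬φ → (φ ↔ (φ ↔ ψ))) = 0 ∨ 1 = 1
φ ↔ ψ = 2/3 ↔ 1/2 = 5/6
(φ ↔ ψ) ∨ ψ = 5/6 ∨ 1/2 = 5/6
¬ψ = ¬1/2 = 1/2
φ → ψ = 2/3 → 1/2 = 5/6
¬ψ ∨ (φ → ψ) = 1/2 ∨ 5/6 = 5/6
((φ ↔ ψ) ∨ ψ) ↔ (¬ψ ∨ (φ → ψ)) = 5/6 ↔ 5/6 = 1
¬φ = ¬2/3 = 1/3
φ ∨ ¬φ = 2/3 ∨ 1/3 = 2/3
φ ↔ φ = 2/3 ↔ 2/3 = 1
(φ ∨ ¬φ) ↔ (φ ↔ φ) = 2/3 ↔ 1 = 2/3
¬ψ = ¬1/2 = 1/2
¬ψ ∨ ψ = 1/2 ∨ 1/2 = 1/2
φ ↔ ψ = 2/3 ↔ 1/2 = 5/6
(¬ψ ∨ ψ) ↔ (φ ↔ ψ) = 1/2 ↔ 5/6 = 2/3
((φ ∨ ¬φ) ↔ (φ ↔ φ)) → ((¬ψ ∨ ψ) ↔ (φ ↔ ψ)) = 2/3 → 2/3 = 1
(((φ ↔ ψ) ∨ ψ) ↔ (¬ψ ∨ (φ → ψ))) → (((φ ∨ ¬φ) ↔ (φ ↔ φ)) → ((¬ψ ∨ ψ) ↔ (φ ↔ ψ))) = 1 → 1 = 1
(¬(ψ → φ) ∨ (¬φ → (φ ↔ (φ ↔ ψ)))) ∨ ((((φ ↔ ψ) ∨ ψ) ↔ (¬ψ ∨ (φ → ψ))) → (((φ ∨ ¬φ) ↔ (φ ↔ φ)) → ((¬ψ ∨ ψ) ↔ (φ ↔ ψ)))) = 1 ∨ 1 = 1

1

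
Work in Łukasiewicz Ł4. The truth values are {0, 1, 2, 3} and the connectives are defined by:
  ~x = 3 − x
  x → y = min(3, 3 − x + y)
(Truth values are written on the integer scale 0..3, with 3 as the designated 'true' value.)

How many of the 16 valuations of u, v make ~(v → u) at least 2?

u = 0, v = 0 ↦ 0  <
u = 0, v = 1 ↦ 1  <
u = 0, v = 2 ↦ 2  ≥
u = 0, v = 3 ↦ 3  ≥
u = 1, v = 0 ↦ 0  <
u = 1, v = 1 ↦ 0  <
u = 1, v = 2 ↦ 1  <
u = 1, v = 3 ↦ 2  ≥
u = 2, v = 0 ↦ 0  <
u = 2, v = 1 ↦ 0  <
u = 2, v = 2 ↦ 0  <
u = 2, v = 3 ↦ 1  <
u = 3, v = 0 ↦ 0  <
u = 3, v = 1 ↦ 0  <
u = 3, v = 2 ↦ 0  <
u = 3, v = 3 ↦ 0  <
So 3 of the 16 assignments meet the threshold.

3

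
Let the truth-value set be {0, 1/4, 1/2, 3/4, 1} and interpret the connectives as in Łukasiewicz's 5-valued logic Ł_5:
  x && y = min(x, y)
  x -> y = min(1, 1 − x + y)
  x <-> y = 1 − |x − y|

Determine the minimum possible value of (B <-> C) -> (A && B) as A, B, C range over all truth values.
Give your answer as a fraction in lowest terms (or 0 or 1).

0

Take A = 0, B = 0, C = 0:
B <-> C = 0 <-> 0 = 1
A && B = 0 && 0 = 0
(B <-> C) -> (A && B) = 1 -> 0 = 0
No assignment yields a value below 0, so this is the minimum.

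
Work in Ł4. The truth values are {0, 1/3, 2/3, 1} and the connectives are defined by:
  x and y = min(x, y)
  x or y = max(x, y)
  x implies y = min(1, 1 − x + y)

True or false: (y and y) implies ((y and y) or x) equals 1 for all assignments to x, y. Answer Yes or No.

x = 0, y = 0 ↦ 1
x = 0, y = 1/3 ↦ 1
x = 0, y = 2/3 ↦ 1
x = 0, y = 1 ↦ 1
x = 1/3, y = 0 ↦ 1
x = 1/3, y = 1/3 ↦ 1
x = 1/3, y = 2/3 ↦ 1
x = 1/3, y = 1 ↦ 1
x = 2/3, y = 0 ↦ 1
x = 2/3, y = 1/3 ↦ 1
x = 2/3, y = 2/3 ↦ 1
x = 2/3, y = 1 ↦ 1
x = 1, y = 0 ↦ 1
x = 1, y = 1/3 ↦ 1
x = 1, y = 2/3 ↦ 1
x = 1, y = 1 ↦ 1
Every assignment gives a value ≥ 1.

Yes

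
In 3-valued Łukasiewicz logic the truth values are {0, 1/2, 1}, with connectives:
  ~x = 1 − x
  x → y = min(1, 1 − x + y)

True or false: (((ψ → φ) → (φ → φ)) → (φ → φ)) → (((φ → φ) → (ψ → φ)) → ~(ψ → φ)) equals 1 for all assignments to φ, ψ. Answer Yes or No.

Counterexample: take φ = 0, ψ = 0.
ψ → φ = 0 → 0 = 1
φ → φ = 0 → 0 = 1
(ψ → φ) → (φ → φ) = 1 → 1 = 1
φ → φ = 0 → 0 = 1
((ψ → φ) → (φ → φ)) → (φ → φ) = 1 → 1 = 1
φ → φ = 0 → 0 = 1
ψ → φ = 0 → 0 = 1
(φ → φ) → (ψ → φ) = 1 → 1 = 1
~(ψ → φ) = ~1 = 0
((φ → φ) → (ψ → φ)) → ~(ψ → φ) = 1 → 0 = 0
(((ψ → φ) → (φ → φ)) → (φ → φ)) → (((φ → φ) → (ψ → φ)) → ~(ψ → φ)) = 1 → 0 = 0
This gives 0 ≠ 1.

No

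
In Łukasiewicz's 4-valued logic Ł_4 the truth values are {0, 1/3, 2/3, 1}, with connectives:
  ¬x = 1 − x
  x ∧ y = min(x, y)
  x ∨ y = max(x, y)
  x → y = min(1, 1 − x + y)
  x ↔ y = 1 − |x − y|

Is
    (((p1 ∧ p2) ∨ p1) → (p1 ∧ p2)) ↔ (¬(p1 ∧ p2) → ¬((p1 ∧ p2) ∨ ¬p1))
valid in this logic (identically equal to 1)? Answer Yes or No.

Counterexample: take p1 = 0, p2 = 0.
p1 ∧ p2 = 0 ∧ 0 = 0
(p1 ∧ p2) ∨ p1 = 0 ∨ 0 = 0
p1 ∧ p2 = 0 ∧ 0 = 0
((p1 ∧ p2) ∨ p1) → (p1 ∧ p2) = 0 → 0 = 1
p1 ∧ p2 = 0 ∧ 0 = 0
¬(p1 ∧ p2) = ¬0 = 1
p1 ∧ p2 = 0 ∧ 0 = 0
¬p1 = ¬0 = 1
(p1 ∧ p2) ∨ ¬p1 = 0 ∨ 1 = 1
¬((p1 ∧ p2) ∨ ¬p1) = ¬1 = 0
¬(p1 ∧ p2) → ¬((p1 ∧ p2) ∨ ¬p1) = 1 → 0 = 0
(((p1 ∧ p2) ∨ p1) → (p1 ∧ p2)) ↔ (¬(p1 ∧ p2) → ¬((p1 ∧ p2) ∨ ¬p1)) = 1 ↔ 0 = 0
This gives 0 ≠ 1.

No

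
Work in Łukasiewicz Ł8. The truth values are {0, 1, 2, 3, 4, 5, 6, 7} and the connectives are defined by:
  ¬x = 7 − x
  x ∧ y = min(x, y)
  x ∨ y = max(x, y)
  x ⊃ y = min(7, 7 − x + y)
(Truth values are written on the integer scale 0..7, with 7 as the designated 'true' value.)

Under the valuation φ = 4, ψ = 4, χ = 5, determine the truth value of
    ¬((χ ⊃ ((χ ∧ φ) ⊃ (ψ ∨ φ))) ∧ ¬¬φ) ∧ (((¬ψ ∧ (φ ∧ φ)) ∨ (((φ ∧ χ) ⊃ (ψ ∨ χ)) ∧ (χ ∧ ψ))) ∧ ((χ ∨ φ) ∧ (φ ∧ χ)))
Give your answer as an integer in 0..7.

χ ∧ φ = 5 ∧ 4 = 4
ψ ∨ φ = 4 ∨ 4 = 4
(χ ∧ φ) ⊃ (ψ ∨ φ) = 4 ⊃ 4 = 7
χ ⊃ ((χ ∧ φ) ⊃ (ψ ∨ φ)) = 5 ⊃ 7 = 7
¬φ = ¬4 = 3
¬¬φ = ¬3 = 4
(χ ⊃ ((χ ∧ φ) ⊃ (ψ ∨ φ))) ∧ ¬¬φ = 7 ∧ 4 = 4
¬((χ ⊃ ((χ ∧ φ) ⊃ (ψ ∨ φ))) ∧ ¬¬φ) = ¬4 = 3
¬ψ = ¬4 = 3
φ ∧ φ = 4 ∧ 4 = 4
¬ψ ∧ (φ ∧ φ) = 3 ∧ 4 = 3
φ ∧ χ = 4 ∧ 5 = 4
ψ ∨ χ = 4 ∨ 5 = 5
(φ ∧ χ) ⊃ (ψ ∨ χ) = 4 ⊃ 5 = 7
χ ∧ ψ = 5 ∧ 4 = 4
((φ ∧ χ) ⊃ (ψ ∨ χ)) ∧ (χ ∧ ψ) = 7 ∧ 4 = 4
(¬ψ ∧ (φ ∧ φ)) ∨ (((φ ∧ χ) ⊃ (ψ ∨ χ)) ∧ (χ ∧ ψ)) = 3 ∨ 4 = 4
χ ∨ φ = 5 ∨ 4 = 5
φ ∧ χ = 4 ∧ 5 = 4
(χ ∨ φ) ∧ (φ ∧ χ) = 5 ∧ 4 = 4
((¬ψ ∧ (φ ∧ φ)) ∨ (((φ ∧ χ) ⊃ (ψ ∨ χ)) ∧ (χ ∧ ψ))) ∧ ((χ ∨ φ) ∧ (φ ∧ χ)) = 4 ∧ 4 = 4
¬((χ ⊃ ((χ ∧ φ) ⊃ (ψ ∨ φ))) ∧ ¬¬φ) ∧ (((¬ψ ∧ (φ ∧ φ)) ∨ (((φ ∧ χ) ⊃ (ψ ∨ χ)) ∧ (χ ∧ ψ))) ∧ ((χ ∨ φ) ∧ (φ ∧ χ))) = 3 ∧ 4 = 3

3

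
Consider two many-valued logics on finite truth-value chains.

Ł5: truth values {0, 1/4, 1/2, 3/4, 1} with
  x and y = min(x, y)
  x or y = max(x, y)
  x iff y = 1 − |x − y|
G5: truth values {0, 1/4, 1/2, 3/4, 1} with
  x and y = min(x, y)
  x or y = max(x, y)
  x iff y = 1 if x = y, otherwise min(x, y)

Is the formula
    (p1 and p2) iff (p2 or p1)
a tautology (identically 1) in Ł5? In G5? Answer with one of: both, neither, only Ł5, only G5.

neither

In Ł5: at p1 = 0, p2 = 1/4 the value is 3/4 — not a tautology.
In G5: at p1 = 0, p2 = 1/4 the value is 0 — not a tautology.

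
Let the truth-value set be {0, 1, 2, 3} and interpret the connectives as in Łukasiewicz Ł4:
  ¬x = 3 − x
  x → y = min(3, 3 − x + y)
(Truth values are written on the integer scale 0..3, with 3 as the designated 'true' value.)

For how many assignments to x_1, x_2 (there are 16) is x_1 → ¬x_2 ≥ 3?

10

x_1 = 0, x_2 = 0 ↦ 3  ≥
x_1 = 0, x_2 = 1 ↦ 3  ≥
x_1 = 0, x_2 = 2 ↦ 3  ≥
x_1 = 0, x_2 = 3 ↦ 3  ≥
x_1 = 1, x_2 = 0 ↦ 3  ≥
x_1 = 1, x_2 = 1 ↦ 3  ≥
x_1 = 1, x_2 = 2 ↦ 3  ≥
x_1 = 1, x_2 = 3 ↦ 2  <
x_1 = 2, x_2 = 0 ↦ 3  ≥
x_1 = 2, x_2 = 1 ↦ 3  ≥
x_1 = 2, x_2 = 2 ↦ 2  <
x_1 = 2, x_2 = 3 ↦ 1  <
x_1 = 3, x_2 = 0 ↦ 3  ≥
x_1 = 3, x_2 = 1 ↦ 2  <
x_1 = 3, x_2 = 2 ↦ 1  <
x_1 = 3, x_2 = 3 ↦ 0  <
So 10 of the 16 assignments meet the threshold.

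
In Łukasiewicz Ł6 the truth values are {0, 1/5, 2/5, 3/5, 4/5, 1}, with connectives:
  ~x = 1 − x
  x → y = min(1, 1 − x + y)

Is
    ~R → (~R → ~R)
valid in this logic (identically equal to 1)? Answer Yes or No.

Yes

R = 0 ↦ 1
R = 1/5 ↦ 1
R = 2/5 ↦ 1
R = 3/5 ↦ 1
R = 4/5 ↦ 1
R = 1 ↦ 1
Every assignment gives a value ≥ 1.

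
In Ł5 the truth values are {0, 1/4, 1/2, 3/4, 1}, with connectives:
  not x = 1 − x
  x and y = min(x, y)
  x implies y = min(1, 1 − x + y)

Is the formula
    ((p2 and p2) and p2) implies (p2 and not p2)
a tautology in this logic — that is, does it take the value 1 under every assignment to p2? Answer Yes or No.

Counterexample: take p2 = 3/4.
p2 and p2 = 3/4 and 3/4 = 3/4
(p2 and p2) and p2 = 3/4 and 3/4 = 3/4
not p2 = not 3/4 = 1/4
p2 and not p2 = 3/4 and 1/4 = 1/4
((p2 and p2) and p2) implies (p2 and not p2) = 3/4 implies 1/4 = 1/2
This gives 1/2 ≠ 1.

No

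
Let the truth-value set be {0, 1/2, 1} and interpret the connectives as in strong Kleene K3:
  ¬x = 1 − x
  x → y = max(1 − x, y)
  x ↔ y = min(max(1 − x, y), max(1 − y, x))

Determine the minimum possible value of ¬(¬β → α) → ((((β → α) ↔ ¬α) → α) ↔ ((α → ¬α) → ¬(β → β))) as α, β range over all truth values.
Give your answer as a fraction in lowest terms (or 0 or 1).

Take α = 0, β = 1/2:
¬β = ¬1/2 = 1/2
¬β → α = 1/2 → 0 = 1/2
¬(¬β → α) = ¬1/2 = 1/2
β → α = 1/2 → 0 = 1/2
¬α = ¬0 = 1
(β → α) ↔ ¬α = 1/2 ↔ 1 = 1/2
((β → α) ↔ ¬α) → α = 1/2 → 0 = 1/2
¬α = ¬0 = 1
α → ¬α = 0 → 1 = 1
β → β = 1/2 → 1/2 = 1/2
¬(β → β) = ¬1/2 = 1/2
(α → ¬α) → ¬(β → β) = 1 → 1/2 = 1/2
(((β → α) ↔ ¬α) → α) ↔ ((α → ¬α) → ¬(β → β)) = 1/2 ↔ 1/2 = 1/2
¬(¬β → α) → ((((β → α) ↔ ¬α) → α) ↔ ((α → ¬α) → ¬(β → β))) = 1/2 → 1/2 = 1/2
No assignment yields a value below 1/2, so this is the minimum.

1/2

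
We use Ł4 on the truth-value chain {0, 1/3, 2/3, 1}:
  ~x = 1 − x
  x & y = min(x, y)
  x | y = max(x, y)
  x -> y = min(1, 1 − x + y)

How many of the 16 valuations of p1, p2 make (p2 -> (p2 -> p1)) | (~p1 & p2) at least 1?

13

p1 = 0, p2 = 0 ↦ 1  ≥
p1 = 0, p2 = 1/3 ↦ 1  ≥
p1 = 0, p2 = 2/3 ↦ 2/3  <
p1 = 0, p2 = 1 ↦ 1  ≥
p1 = 1/3, p2 = 0 ↦ 1  ≥
p1 = 1/3, p2 = 1/3 ↦ 1  ≥
p1 = 1/3, p2 = 2/3 ↦ 1  ≥
p1 = 1/3, p2 = 1 ↦ 2/3  <
p1 = 2/3, p2 = 0 ↦ 1  ≥
p1 = 2/3, p2 = 1/3 ↦ 1  ≥
p1 = 2/3, p2 = 2/3 ↦ 1  ≥
p1 = 2/3, p2 = 1 ↦ 2/3  <
p1 = 1, p2 = 0 ↦ 1  ≥
p1 = 1, p2 = 1/3 ↦ 1  ≥
p1 = 1, p2 = 2/3 ↦ 1  ≥
p1 = 1, p2 = 1 ↦ 1  ≥
So 13 of the 16 assignments meet the threshold.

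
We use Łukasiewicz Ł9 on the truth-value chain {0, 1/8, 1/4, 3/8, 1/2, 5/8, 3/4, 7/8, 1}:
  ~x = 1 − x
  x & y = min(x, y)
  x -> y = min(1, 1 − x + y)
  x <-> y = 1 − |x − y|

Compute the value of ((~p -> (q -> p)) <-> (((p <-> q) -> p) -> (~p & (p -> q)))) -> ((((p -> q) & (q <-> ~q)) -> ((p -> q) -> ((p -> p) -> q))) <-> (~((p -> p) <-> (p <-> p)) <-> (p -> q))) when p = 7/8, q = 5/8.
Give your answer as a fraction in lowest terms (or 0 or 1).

~p = ~7/8 = 1/8
q -> p = 5/8 -> 7/8 = 1
~p -> (q -> p) = 1/8 -> 1 = 1
p <-> q = 7/8 <-> 5/8 = 3/4
(p <-> q) -> p = 3/4 -> 7/8 = 1
~p = ~7/8 = 1/8
p -> q = 7/8 -> 5/8 = 3/4
~p & (p -> q) = 1/8 & 3/4 = 1/8
((p <-> q) -> p) -> (~p & (p -> q)) = 1 -> 1/8 = 1/8
(~p -> (q -> p)) <-> (((p <-> q) -> p) -> (~p & (p -> q))) = 1 <-> 1/8 = 1/8
p -> q = 7/8 -> 5/8 = 3/4
~q = ~5/8 = 3/8
q <-> ~q = 5/8 <-> 3/8 = 3/4
(p -> q) & (q <-> ~q) = 3/4 & 3/4 = 3/4
p -> q = 7/8 -> 5/8 = 3/4
p -> p = 7/8 -> 7/8 = 1
(p -> p) -> q = 1 -> 5/8 = 5/8
(p -> q) -> ((p -> p) -> q) = 3/4 -> 5/8 = 7/8
((p -> q) & (q <-> ~q)) -> ((p -> q) -> ((p -> p) -> q)) = 3/4 -> 7/8 = 1
p -> p = 7/8 -> 7/8 = 1
p <-> p = 7/8 <-> 7/8 = 1
(p -> p) <-> (p <-> p) = 1 <-> 1 = 1
~((p -> p) <-> (p <-> p)) = ~1 = 0
p -> q = 7/8 -> 5/8 = 3/4
~((p -> p) <-> (p <-> p)) <-> (p -> q) = 0 <-> 3/4 = 1/4
(((p -> q) & (q <-> ~q)) -> ((p -> q) -> ((p -> p) -> q))) <-> (~((p -> p) <-> (p <-> p)) <-> (p -> q)) = 1 <-> 1/4 = 1/4
((~p -> (q -> p)) <-> (((p <-> q) -> p) -> (~p & (p -> q)))) -> ((((p -> q) & (q <-> ~q)) -> ((p -> q) -> ((p -> p) -> q))) <-> (~((p -> p) <-> (p <-> p)) <-> (p -> q))) = 1/8 -> 1/4 = 1

1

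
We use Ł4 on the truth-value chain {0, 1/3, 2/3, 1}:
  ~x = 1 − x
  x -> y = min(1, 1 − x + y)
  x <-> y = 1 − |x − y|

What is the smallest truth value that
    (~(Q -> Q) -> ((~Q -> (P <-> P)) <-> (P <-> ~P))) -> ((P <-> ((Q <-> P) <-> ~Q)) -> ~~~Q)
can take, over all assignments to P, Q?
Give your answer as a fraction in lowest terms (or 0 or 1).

1/3

Take P = 1/3, Q = 1:
Q -> Q = 1 -> 1 = 1
~(Q -> Q) = ~1 = 0
~Q = ~1 = 0
P <-> P = 1/3 <-> 1/3 = 1
~Q -> (P <-> P) = 0 -> 1 = 1
~P = ~1/3 = 2/3
P <-> ~P = 1/3 <-> 2/3 = 2/3
(~Q -> (P <-> P)) <-> (P <-> ~P) = 1 <-> 2/3 = 2/3
~(Q -> Q) -> ((~Q -> (P <-> P)) <-> (P <-> ~P)) = 0 -> 2/3 = 1
Q <-> P = 1 <-> 1/3 = 1/3
~Q = ~1 = 0
(Q <-> P) <-> ~Q = 1/3 <-> 0 = 2/3
P <-> ((Q <-> P) <-> ~Q) = 1/3 <-> 2/3 = 2/3
~Q = ~1 = 0
~~Q = ~0 = 1
~~~Q = ~1 = 0
(P <-> ((Q <-> P) <-> ~Q)) -> ~~~Q = 2/3 -> 0 = 1/3
(~(Q -> Q) -> ((~Q -> (P <-> P)) <-> (P <-> ~P))) -> ((P <-> ((Q <-> P) <-> ~Q)) -> ~~~Q) = 1 -> 1/3 = 1/3
No assignment yields a value below 1/3, so this is the minimum.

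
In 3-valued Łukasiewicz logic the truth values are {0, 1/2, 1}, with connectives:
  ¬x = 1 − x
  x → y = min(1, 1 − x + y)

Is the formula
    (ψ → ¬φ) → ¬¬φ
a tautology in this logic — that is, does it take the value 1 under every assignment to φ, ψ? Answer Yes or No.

No

Counterexample: take φ = 0, ψ = 0.
¬φ = ¬0 = 1
ψ → ¬φ = 0 → 1 = 1
¬φ = ¬0 = 1
¬¬φ = ¬1 = 0
(ψ → ¬φ) → ¬¬φ = 1 → 0 = 0
This gives 0 ≠ 1.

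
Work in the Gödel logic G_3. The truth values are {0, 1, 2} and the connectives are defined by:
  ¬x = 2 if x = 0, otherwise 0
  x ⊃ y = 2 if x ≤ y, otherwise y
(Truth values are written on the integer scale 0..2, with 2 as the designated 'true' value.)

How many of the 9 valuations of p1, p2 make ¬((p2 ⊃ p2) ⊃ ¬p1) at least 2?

p1 = 0, p2 = 0 ↦ 0  <
p1 = 0, p2 = 1 ↦ 0  <
p1 = 0, p2 = 2 ↦ 0  <
p1 = 1, p2 = 0 ↦ 2  ≥
p1 = 1, p2 = 1 ↦ 2  ≥
p1 = 1, p2 = 2 ↦ 2  ≥
p1 = 2, p2 = 0 ↦ 2  ≥
p1 = 2, p2 = 1 ↦ 2  ≥
p1 = 2, p2 = 2 ↦ 2  ≥
So 6 of the 9 assignments meet the threshold.

6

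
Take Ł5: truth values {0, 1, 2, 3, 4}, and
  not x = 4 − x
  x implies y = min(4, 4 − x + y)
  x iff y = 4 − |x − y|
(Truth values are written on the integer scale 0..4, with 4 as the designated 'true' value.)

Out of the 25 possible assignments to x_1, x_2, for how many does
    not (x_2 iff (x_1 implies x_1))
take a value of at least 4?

5

value 4: 5 assignments (counts)
value 3: 5 assignments
value 2: 5 assignments
value 1: 5 assignments
value 0: 5 assignments
So 5 of the 25 assignments meet the threshold.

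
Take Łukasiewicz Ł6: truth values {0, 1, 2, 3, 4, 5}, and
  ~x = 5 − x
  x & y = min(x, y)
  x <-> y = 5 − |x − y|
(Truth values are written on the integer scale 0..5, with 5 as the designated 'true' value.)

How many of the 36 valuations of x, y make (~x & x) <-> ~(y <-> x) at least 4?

22

value 5: 10 assignments (counts)
value 4: 12 assignments (counts)
value 3: 6 assignments
value 2: 4 assignments
value 1: 2 assignments
value 0: 2 assignments
So 22 of the 36 assignments meet the threshold.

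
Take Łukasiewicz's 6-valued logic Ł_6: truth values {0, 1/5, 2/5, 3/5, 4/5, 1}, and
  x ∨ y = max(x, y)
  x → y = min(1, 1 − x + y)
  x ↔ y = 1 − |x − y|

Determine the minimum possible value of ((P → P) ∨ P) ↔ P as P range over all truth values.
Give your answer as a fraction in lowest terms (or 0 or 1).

0

Take P = 0:
P → P = 0 → 0 = 1
(P → P) ∨ P = 1 ∨ 0 = 1
((P → P) ∨ P) ↔ P = 1 ↔ 0 = 0
No assignment yields a value below 0, so this is the minimum.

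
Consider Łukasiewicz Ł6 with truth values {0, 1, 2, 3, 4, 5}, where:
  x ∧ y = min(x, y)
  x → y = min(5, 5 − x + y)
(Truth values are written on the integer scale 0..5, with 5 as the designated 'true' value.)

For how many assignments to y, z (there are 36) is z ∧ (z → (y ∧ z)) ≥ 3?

value 5: 1 assignment (counts)
value 4: 4 assignments (counts)
value 3: 7 assignments (counts)
value 2: 9 assignments
value 1: 8 assignments
value 0: 7 assignments
So 12 of the 36 assignments meet the threshold.

12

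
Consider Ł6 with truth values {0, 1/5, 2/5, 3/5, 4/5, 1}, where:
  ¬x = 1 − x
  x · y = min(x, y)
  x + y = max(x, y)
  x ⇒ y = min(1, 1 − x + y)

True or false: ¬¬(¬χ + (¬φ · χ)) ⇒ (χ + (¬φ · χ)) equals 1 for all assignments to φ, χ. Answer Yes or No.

No

Counterexample: take φ = 0, χ = 0.
¬χ = ¬0 = 1
¬φ = ¬0 = 1
¬φ · χ = 1 · 0 = 0
¬χ + (¬φ · χ) = 1 + 0 = 1
¬(¬χ + (¬φ · χ)) = ¬1 = 0
¬¬(¬χ + (¬φ · χ)) = ¬0 = 1
¬φ = ¬0 = 1
¬φ · χ = 1 · 0 = 0
χ + (¬φ · χ) = 0 + 0 = 0
¬¬(¬χ + (¬φ · χ)) ⇒ (χ + (¬φ · χ)) = 1 ⇒ 0 = 0
This gives 0 ≠ 1.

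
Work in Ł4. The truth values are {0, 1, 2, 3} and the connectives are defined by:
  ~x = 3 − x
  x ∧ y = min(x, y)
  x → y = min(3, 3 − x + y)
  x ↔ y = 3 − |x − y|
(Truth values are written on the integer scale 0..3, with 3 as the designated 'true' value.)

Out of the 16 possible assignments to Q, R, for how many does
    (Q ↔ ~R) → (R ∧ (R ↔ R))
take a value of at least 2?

Q = 0, R = 0 ↦ 3  ≥
Q = 0, R = 1 ↦ 3  ≥
Q = 0, R = 2 ↦ 3  ≥
Q = 0, R = 3 ↦ 3  ≥
Q = 1, R = 0 ↦ 2  ≥
Q = 1, R = 1 ↦ 2  ≥
Q = 1, R = 2 ↦ 2  ≥
Q = 1, R = 3 ↦ 3  ≥
Q = 2, R = 0 ↦ 1  <
Q = 2, R = 1 ↦ 1  <
Q = 2, R = 2 ↦ 3  ≥
Q = 2, R = 3 ↦ 3  ≥
Q = 3, R = 0 ↦ 0  <
Q = 3, R = 1 ↦ 2  ≥
Q = 3, R = 2 ↦ 3  ≥
Q = 3, R = 3 ↦ 3  ≥
So 13 of the 16 assignments meet the threshold.

13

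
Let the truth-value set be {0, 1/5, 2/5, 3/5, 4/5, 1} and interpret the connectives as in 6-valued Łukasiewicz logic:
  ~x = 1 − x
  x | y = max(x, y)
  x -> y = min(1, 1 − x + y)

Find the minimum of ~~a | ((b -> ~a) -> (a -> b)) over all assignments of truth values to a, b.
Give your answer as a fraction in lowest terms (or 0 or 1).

Take a = 2/5, b = 0:
~a = ~2/5 = 3/5
~~a = ~3/5 = 2/5
~a = ~2/5 = 3/5
b -> ~a = 0 -> 3/5 = 1
a -> b = 2/5 -> 0 = 3/5
(b -> ~a) -> (a -> b) = 1 -> 3/5 = 3/5
~~a | ((b -> ~a) -> (a -> b)) = 2/5 | 3/5 = 3/5
No assignment yields a value below 3/5, so this is the minimum.

3/5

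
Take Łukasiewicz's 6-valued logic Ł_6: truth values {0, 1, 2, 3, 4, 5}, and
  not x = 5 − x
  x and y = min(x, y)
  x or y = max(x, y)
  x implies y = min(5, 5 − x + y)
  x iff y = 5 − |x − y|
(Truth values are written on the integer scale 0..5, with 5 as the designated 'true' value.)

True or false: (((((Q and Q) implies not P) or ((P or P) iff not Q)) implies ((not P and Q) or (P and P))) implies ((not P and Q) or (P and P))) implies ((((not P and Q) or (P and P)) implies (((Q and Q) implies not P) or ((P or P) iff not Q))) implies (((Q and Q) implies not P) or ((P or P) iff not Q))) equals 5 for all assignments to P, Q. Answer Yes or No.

Yes

At P = 2, Q = 3, for instance:
Q and Q = 3 and 3 = 3
not P = not 2 = 3
(Q and Q) implies not P = 3 implies 3 = 5
P or P = 2 or 2 = 2
not Q = not 3 = 2
(P or P) iff not Q = 2 iff 2 = 5
((Q and Q) implies not P) or ((P or P) iff not Q) = 5 or 5 = 5
not P = not 2 = 3
not P and Q = 3 and 3 = 3
P and P = 2 and 2 = 2
(not P and Q) or (P and P) = 3 or 2 = 3
(((Q and Q) implies not P) or ((P or P) iff not Q)) implies ((not P and Q) or (P and P)) = 5 implies 3 = 3
((((Q and Q) implies not P) or ((P or P) iff not Q)) implies ((not P and Q) or (P and P))) implies ((not P and Q) or (P and P)) = 3 implies 3 = 5
((not P and Q) or (P and P)) implies (((Q and Q) implies not P) or ((P or P) iff not Q)) = 3 implies 5 = 5
(((not P and Q) or (P and P)) implies (((Q and Q) implies not P) or ((P or P) iff not Q))) implies (((Q and Q) implies not P) or ((P or P) iff not Q)) = 5 implies 5 = 5
(((((Q and Q) implies not P) or ((P or P) iff not Q)) implies ((not P and Q) or (P and P))) implies ((not P and Q) or (P and P))) implies ((((not P and Q) or (P and P)) implies (((Q and Q) implies not P) or ((P or P) iff not Q))) implies (((Q and Q) implies not P) or ((P or P) iff not Q))) = 5 implies 5 = 5
and checking the remaining 35 assignments likewise gives ≥ 5 in every case.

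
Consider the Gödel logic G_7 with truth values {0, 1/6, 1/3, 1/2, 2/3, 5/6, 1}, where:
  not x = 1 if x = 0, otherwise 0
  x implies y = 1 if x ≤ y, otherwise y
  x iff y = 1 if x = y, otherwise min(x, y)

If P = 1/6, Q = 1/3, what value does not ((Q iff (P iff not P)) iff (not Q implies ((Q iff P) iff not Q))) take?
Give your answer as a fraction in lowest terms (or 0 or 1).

not P = not 1/6 = 0
P iff not P = 1/6 iff 0 = 0
Q iff (P iff not P) = 1/3 iff 0 = 0
not Q = not 1/3 = 0
Q iff P = 1/3 iff 1/6 = 1/6
not Q = not 1/3 = 0
(Q iff P) iff not Q = 1/6 iff 0 = 0
not Q implies ((Q iff P) iff not Q) = 0 implies 0 = 1
(Q iff (P iff not P)) iff (not Q implies ((Q iff P) iff not Q)) = 0 iff 1 = 0
not ((Q iff (P iff not P)) iff (not Q implies ((Q iff P) iff not Q))) = not 0 = 1

1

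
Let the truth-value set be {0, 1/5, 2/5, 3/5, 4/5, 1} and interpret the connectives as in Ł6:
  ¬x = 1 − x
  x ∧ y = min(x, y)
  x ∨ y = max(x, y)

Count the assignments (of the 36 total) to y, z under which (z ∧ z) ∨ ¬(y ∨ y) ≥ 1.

11

value 1: 11 assignments (counts)
value 4/5: 9 assignments
value 3/5: 7 assignments
value 2/5: 5 assignments
value 1/5: 3 assignments
value 0: 1 assignment
So 11 of the 36 assignments meet the threshold.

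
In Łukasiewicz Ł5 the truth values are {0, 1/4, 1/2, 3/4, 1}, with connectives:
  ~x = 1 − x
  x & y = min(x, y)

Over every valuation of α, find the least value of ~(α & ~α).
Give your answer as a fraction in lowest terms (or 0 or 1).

1/2

Take α = 1/2:
~α = ~1/2 = 1/2
α & ~α = 1/2 & 1/2 = 1/2
~(α & ~α) = ~1/2 = 1/2
No assignment yields a value below 1/2, so this is the minimum.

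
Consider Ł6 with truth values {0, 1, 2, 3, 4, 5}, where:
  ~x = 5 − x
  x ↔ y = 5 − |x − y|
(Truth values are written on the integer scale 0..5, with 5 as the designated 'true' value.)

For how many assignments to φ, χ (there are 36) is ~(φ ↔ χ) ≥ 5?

value 5: 2 assignments (counts)
value 4: 4 assignments
value 3: 6 assignments
value 2: 8 assignments
value 1: 10 assignments
value 0: 6 assignments
So 2 of the 36 assignments meet the threshold.

2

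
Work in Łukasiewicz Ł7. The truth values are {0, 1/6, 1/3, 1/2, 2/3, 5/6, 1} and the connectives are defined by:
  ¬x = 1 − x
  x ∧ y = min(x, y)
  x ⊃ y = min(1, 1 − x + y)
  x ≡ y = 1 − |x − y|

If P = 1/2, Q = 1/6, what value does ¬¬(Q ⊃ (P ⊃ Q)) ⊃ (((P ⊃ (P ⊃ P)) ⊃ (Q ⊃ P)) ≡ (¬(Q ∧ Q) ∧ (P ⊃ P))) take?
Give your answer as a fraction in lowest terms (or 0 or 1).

P ⊃ Q = 1/2 ⊃ 1/6 = 2/3
Q ⊃ (P ⊃ Q) = 1/6 ⊃ 2/3 = 1
¬(Q ⊃ (P ⊃ Q)) = ¬1 = 0
¬¬(Q ⊃ (P ⊃ Q)) = ¬0 = 1
P ⊃ P = 1/2 ⊃ 1/2 = 1
P ⊃ (P ⊃ P) = 1/2 ⊃ 1 = 1
Q ⊃ P = 1/6 ⊃ 1/2 = 1
(P ⊃ (P ⊃ P)) ⊃ (Q ⊃ P) = 1 ⊃ 1 = 1
Q ∧ Q = 1/6 ∧ 1/6 = 1/6
¬(Q ∧ Q) = ¬1/6 = 5/6
P ⊃ P = 1/2 ⊃ 1/2 = 1
¬(Q ∧ Q) ∧ (P ⊃ P) = 5/6 ∧ 1 = 5/6
((P ⊃ (P ⊃ P)) ⊃ (Q ⊃ P)) ≡ (¬(Q ∧ Q) ∧ (P ⊃ P)) = 1 ≡ 5/6 = 5/6
¬¬(Q ⊃ (P ⊃ Q)) ⊃ (((P ⊃ (P ⊃ P)) ⊃ (Q ⊃ P)) ≡ (¬(Q ∧ Q) ∧ (P ⊃ P))) = 1 ⊃ 5/6 = 5/6

5/6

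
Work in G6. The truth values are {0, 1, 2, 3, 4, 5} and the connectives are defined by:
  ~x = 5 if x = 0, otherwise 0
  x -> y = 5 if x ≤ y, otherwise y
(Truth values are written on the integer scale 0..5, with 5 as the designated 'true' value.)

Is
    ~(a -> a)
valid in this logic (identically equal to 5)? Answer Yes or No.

No

Counterexample: take a = 0.
a -> a = 0 -> 0 = 5
~(a -> a) = ~5 = 0
This gives 0 ≠ 5.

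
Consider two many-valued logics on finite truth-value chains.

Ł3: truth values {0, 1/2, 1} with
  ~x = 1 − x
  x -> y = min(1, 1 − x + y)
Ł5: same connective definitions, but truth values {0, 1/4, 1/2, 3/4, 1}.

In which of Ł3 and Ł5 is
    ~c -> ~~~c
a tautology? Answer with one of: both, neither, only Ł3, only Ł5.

both

In Ł3: every assignment gives 1 — tautology.
In Ł5: every assignment gives 1 — tautology.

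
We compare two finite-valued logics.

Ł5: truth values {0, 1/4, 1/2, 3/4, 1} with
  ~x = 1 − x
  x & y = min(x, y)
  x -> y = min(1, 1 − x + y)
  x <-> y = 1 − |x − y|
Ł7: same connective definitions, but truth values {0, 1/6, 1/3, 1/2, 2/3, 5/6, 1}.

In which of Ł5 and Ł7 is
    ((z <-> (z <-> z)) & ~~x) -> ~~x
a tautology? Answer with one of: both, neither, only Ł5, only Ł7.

In Ł5: every assignment gives 1 — tautology.
In Ł7: every assignment gives 1 — tautology.

both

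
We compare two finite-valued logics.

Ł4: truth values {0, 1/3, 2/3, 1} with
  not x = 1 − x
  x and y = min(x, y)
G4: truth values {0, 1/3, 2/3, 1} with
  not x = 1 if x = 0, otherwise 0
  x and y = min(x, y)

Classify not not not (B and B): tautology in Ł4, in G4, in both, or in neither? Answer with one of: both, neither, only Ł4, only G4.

neither

In Ł4: at B = 1/3 the value is 2/3 — not a tautology.
In G4: at B = 1/3 the value is 0 — not a tautology.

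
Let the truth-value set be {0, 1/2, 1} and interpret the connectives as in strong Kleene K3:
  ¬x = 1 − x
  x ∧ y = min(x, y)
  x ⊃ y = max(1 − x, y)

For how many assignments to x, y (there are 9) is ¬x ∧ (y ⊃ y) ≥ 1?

2

x = 0, y = 0 ↦ 1  ≥
x = 0, y = 1/2 ↦ 1/2  <
x = 0, y = 1 ↦ 1  ≥
x = 1/2, y = 0 ↦ 1/2  <
x = 1/2, y = 1/2 ↦ 1/2  <
x = 1/2, y = 1 ↦ 1/2  <
x = 1, y = 0 ↦ 0  <
x = 1, y = 1/2 ↦ 0  <
x = 1, y = 1 ↦ 0  <
So 2 of the 9 assignments meet the threshold.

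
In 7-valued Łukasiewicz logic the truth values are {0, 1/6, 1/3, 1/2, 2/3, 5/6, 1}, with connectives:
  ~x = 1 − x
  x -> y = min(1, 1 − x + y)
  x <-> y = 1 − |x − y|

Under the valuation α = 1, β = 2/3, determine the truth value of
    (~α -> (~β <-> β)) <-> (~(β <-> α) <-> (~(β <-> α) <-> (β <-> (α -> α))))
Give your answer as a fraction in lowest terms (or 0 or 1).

2/3

~α = ~1 = 0
~β = ~2/3 = 1/3
~β <-> β = 1/3 <-> 2/3 = 2/3
~α -> (~β <-> β) = 0 -> 2/3 = 1
β <-> α = 2/3 <-> 1 = 2/3
~(β <-> α) = ~2/3 = 1/3
β <-> α = 2/3 <-> 1 = 2/3
~(β <-> α) = ~2/3 = 1/3
α -> α = 1 -> 1 = 1
β <-> (α -> α) = 2/3 <-> 1 = 2/3
~(β <-> α) <-> (β <-> (α -> α)) = 1/3 <-> 2/3 = 2/3
~(β <-> α) <-> (~(β <-> α) <-> (β <-> (α -> α))) = 1/3 <-> 2/3 = 2/3
(~α -> (~β <-> β)) <-> (~(β <-> α) <-> (~(β <-> α) <-> (β <-> (α -> α)))) = 1 <-> 2/3 = 2/3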